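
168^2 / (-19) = -28224 / 19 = -1485.47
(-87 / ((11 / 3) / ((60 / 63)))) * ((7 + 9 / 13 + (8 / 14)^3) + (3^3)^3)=-152774834460 / 343343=-444962.72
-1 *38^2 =-1444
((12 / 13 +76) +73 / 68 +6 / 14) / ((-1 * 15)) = -32353 / 6188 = -5.23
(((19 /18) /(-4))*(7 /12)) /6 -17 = -88261 /5184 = -17.03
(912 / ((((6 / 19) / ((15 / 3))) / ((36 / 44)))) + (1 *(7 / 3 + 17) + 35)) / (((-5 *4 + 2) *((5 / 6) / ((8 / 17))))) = -3133384 / 8415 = -372.36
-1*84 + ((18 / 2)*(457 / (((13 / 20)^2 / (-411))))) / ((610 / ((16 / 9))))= -11744.61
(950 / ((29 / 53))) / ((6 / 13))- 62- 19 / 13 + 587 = 4846697 / 1131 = 4285.32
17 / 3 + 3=26 / 3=8.67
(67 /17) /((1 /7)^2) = 3283 /17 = 193.12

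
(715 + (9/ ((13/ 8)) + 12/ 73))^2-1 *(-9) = 467791604218/ 900601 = 519421.59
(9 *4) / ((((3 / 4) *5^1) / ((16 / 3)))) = 256 / 5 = 51.20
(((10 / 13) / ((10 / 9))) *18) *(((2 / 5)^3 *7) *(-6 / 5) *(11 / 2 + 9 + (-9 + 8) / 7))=-781488 / 8125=-96.18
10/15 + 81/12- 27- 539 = -6703/12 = -558.58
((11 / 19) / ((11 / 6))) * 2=12 / 19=0.63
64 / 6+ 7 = 53 / 3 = 17.67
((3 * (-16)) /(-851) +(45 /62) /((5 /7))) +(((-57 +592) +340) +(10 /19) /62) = 878251951 /1002478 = 876.08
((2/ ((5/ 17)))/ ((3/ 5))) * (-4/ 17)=-8/ 3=-2.67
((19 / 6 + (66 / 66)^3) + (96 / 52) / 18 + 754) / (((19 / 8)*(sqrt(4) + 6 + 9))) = 78860 / 4199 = 18.78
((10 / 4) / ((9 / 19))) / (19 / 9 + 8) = 0.52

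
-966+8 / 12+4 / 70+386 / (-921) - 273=-13309781 / 10745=-1238.70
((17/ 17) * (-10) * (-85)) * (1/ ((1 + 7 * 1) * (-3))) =-425/ 12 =-35.42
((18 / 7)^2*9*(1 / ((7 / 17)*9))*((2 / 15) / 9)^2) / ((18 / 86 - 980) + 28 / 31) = -0.00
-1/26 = -0.04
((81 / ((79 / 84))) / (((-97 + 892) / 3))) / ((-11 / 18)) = -122472 / 230285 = -0.53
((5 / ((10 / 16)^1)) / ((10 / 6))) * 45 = 216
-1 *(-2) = 2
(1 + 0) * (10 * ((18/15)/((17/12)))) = 144/17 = 8.47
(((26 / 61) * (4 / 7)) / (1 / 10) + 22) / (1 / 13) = 135642 / 427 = 317.66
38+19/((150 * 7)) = 39919/1050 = 38.02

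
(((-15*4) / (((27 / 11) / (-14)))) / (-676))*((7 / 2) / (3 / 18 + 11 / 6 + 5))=-385 / 1521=-0.25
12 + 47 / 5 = 21.40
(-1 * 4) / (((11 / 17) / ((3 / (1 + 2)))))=-68 / 11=-6.18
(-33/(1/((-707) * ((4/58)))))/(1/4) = 186648/29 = 6436.14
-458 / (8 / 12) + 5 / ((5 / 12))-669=-1344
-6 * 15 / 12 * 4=-30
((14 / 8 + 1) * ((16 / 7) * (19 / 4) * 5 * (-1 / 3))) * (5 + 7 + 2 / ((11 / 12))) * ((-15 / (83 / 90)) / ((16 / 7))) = 833625 / 166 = 5021.84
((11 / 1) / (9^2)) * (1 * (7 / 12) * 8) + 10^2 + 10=26884 / 243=110.63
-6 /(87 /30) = -60 /29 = -2.07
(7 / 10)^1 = 7 / 10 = 0.70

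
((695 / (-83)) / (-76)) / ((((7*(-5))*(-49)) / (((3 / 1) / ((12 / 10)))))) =695 / 4327288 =0.00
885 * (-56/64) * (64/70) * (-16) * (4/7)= 45312/7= 6473.14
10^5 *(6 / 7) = 600000 / 7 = 85714.29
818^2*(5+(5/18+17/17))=37805506/9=4200611.78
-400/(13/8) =-3200/13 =-246.15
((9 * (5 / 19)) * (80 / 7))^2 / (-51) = -4320000 / 300713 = -14.37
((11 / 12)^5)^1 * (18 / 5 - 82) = -7891499 / 155520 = -50.74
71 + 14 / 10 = 362 / 5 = 72.40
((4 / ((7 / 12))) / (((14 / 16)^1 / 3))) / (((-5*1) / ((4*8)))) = -36864 / 245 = -150.47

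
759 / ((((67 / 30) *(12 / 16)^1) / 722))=21919920 / 67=327162.99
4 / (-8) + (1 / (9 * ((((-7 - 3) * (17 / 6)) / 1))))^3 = -0.50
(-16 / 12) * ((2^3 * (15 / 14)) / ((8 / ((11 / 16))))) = -55 / 56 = -0.98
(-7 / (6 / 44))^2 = 23716 / 9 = 2635.11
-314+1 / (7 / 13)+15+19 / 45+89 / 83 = -7729726 / 26145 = -295.65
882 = 882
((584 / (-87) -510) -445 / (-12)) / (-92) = 2419 / 464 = 5.21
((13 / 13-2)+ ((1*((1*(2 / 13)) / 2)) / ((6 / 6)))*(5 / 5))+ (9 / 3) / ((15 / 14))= 122 / 65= 1.88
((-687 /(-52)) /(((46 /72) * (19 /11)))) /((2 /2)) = 68013 /5681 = 11.97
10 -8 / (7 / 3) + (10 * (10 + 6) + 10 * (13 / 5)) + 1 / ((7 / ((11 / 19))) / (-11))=25491 / 133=191.66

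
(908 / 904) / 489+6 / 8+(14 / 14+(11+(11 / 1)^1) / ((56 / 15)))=2957044 / 386799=7.64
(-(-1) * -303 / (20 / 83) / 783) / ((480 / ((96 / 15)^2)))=-67064 / 489375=-0.14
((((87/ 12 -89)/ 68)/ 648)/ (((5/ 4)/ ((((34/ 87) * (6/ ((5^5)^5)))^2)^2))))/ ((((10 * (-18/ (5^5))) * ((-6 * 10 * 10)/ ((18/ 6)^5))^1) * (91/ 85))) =-9103789/ 243710956902775886484722707275559026168787468691334652248769998550415039062500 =-0.00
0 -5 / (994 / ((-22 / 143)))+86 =555651 / 6461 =86.00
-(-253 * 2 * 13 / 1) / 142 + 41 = 6200 / 71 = 87.32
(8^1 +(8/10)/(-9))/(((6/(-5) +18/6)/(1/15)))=356/1215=0.29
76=76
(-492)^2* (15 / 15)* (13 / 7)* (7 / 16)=196677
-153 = -153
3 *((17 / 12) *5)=85 / 4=21.25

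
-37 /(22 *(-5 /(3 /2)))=111 /220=0.50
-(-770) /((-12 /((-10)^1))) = 1925 /3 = 641.67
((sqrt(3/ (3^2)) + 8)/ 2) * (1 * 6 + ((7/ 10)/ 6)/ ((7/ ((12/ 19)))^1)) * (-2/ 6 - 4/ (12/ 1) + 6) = 4568 * sqrt(3)/ 855 + 36544/ 285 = 137.48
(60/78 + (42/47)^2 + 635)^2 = 334169989620489/824666089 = 405218.54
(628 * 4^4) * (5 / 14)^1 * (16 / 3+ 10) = 18488320 / 21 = 880396.19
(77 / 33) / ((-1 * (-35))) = 1 / 15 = 0.07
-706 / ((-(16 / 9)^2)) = 28593 / 128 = 223.38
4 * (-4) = -16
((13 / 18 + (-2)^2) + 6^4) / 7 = 23413 / 126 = 185.82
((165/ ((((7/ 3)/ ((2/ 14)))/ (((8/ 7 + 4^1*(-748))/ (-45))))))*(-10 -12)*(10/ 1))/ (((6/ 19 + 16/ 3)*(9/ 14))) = -962637280/ 23667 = -40674.24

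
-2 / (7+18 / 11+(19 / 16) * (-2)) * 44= -7744 / 551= -14.05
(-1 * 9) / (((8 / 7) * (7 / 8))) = -9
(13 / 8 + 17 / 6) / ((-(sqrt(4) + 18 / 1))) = -107 / 480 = -0.22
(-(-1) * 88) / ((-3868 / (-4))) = 88 / 967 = 0.09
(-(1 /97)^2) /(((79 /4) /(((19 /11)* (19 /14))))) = -722 /57234947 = -0.00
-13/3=-4.33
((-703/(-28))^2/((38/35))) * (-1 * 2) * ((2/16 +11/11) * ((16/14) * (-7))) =1170495/112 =10450.85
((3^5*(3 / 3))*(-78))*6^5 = -147386304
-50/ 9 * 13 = -650/ 9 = -72.22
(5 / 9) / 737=5 / 6633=0.00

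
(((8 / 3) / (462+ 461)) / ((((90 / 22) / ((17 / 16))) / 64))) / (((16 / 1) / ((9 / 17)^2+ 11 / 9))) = 85976 / 19064565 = 0.00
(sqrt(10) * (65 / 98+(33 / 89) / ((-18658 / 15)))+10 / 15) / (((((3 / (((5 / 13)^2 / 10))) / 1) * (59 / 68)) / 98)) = 33320 / 89739+9170481700 * sqrt(10) / 24836195553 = 1.54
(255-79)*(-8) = -1408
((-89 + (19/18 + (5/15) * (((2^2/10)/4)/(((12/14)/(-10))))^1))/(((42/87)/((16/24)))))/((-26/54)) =23055/91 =253.35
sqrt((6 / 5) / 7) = sqrt(210) / 35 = 0.41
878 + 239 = 1117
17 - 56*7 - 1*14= -389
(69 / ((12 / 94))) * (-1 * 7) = -7567 / 2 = -3783.50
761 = 761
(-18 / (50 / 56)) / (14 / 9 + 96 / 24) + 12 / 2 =1482 / 625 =2.37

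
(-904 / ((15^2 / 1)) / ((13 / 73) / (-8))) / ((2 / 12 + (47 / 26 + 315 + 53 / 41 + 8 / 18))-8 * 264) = -21645376 / 215060125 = -0.10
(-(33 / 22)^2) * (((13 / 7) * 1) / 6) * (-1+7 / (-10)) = 663 / 560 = 1.18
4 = 4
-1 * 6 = -6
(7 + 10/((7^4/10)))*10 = 169070/2401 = 70.42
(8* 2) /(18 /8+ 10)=64 /49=1.31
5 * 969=4845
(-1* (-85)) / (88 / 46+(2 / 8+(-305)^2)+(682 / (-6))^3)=-211140 / 3416888059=-0.00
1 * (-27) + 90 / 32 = -387 / 16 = -24.19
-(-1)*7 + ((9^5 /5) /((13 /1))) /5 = 61324 /325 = 188.69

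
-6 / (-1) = 6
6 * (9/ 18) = 3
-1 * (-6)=6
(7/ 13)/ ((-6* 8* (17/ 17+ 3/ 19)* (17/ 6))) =-133/ 38896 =-0.00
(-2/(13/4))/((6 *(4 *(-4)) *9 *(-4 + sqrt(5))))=-1/3861 - sqrt(5)/15444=-0.00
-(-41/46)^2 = -1681/2116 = -0.79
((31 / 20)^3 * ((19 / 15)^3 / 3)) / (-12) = -204336469 / 972000000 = -0.21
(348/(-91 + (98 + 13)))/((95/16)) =1392/475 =2.93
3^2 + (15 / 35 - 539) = -3707 / 7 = -529.57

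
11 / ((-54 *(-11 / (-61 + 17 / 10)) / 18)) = -593 / 30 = -19.77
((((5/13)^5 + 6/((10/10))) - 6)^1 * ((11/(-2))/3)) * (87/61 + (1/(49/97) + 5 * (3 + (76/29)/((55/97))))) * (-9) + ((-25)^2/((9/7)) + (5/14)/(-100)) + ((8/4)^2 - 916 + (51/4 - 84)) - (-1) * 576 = 980462927798399/11586257471880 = 84.62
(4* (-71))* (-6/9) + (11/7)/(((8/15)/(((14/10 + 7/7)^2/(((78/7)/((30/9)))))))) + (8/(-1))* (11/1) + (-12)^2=9766/39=250.41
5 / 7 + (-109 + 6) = -716 / 7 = -102.29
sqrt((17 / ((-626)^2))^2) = 17 / 391876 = 0.00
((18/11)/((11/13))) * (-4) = -936/121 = -7.74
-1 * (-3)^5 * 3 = 729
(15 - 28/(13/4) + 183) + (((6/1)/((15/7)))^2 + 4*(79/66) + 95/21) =5168571/25025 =206.54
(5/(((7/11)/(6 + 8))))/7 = 110/7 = 15.71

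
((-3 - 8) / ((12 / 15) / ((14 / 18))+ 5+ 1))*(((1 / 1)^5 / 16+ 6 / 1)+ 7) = -80465 / 3936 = -20.44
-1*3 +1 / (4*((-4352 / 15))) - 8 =-191503 / 17408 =-11.00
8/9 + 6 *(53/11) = 29.80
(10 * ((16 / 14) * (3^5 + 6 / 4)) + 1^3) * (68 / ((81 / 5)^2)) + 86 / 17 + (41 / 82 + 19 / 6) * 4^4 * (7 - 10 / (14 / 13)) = -157957286 / 111537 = -1416.19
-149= -149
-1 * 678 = -678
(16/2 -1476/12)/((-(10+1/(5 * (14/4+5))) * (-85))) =-115/852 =-0.13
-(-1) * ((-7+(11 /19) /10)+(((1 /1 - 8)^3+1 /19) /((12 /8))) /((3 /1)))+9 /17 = -266873 /3230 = -82.62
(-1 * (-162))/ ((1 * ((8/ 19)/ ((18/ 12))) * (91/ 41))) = 189297/ 728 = 260.02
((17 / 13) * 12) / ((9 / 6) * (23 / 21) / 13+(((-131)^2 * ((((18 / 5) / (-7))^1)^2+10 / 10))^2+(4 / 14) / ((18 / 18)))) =612255000 / 18372208544708471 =0.00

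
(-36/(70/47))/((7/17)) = -14382/245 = -58.70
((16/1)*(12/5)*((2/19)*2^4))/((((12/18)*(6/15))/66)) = 304128/19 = 16006.74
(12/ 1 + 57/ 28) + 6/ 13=5277/ 364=14.50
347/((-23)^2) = 0.66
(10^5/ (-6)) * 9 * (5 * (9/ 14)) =-3375000/ 7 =-482142.86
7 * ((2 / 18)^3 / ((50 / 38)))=0.01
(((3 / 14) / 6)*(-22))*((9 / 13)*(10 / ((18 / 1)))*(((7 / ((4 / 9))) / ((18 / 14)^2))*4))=-2695 / 234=-11.52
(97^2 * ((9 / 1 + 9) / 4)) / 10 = 84681 / 20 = 4234.05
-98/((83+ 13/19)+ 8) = -931/871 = -1.07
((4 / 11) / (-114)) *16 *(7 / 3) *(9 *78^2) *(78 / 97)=-106299648 / 20273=-5243.41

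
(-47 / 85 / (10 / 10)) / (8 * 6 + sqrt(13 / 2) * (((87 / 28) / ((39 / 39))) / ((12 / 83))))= 56598528 / 1488748225 - 12670448 * sqrt(26) / 1488748225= -0.01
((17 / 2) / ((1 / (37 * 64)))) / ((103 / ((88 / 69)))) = 1771264 / 7107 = 249.23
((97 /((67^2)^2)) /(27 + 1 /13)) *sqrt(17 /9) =1261 *sqrt(17) /21279583776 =0.00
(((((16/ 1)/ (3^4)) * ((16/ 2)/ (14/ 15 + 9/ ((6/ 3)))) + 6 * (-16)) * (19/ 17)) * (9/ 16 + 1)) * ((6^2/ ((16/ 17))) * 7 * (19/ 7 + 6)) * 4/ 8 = -381397925/ 1956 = -194988.71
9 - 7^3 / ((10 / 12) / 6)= -12303 / 5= -2460.60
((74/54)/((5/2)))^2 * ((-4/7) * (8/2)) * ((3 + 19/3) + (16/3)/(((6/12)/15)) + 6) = -46086016/382725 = -120.42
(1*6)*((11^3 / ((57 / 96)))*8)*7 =14310912 / 19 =753205.89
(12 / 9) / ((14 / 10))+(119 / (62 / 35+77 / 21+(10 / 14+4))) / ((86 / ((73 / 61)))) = 130999555 / 117436956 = 1.12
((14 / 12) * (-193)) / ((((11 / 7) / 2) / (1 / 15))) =-9457 / 495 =-19.11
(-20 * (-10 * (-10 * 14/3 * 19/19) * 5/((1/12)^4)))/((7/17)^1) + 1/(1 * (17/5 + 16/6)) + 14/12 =-1283143679273/546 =-2350079998.67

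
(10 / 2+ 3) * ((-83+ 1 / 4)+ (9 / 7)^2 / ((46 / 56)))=-103990 / 161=-645.90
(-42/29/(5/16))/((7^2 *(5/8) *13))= -768/65975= -0.01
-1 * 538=-538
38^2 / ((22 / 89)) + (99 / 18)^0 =5842.64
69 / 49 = 1.41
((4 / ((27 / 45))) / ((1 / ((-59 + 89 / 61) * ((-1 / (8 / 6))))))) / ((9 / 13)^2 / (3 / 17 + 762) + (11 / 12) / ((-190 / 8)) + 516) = 1825416172125 / 3273650810347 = 0.56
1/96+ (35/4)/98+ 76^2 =3881539/672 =5776.10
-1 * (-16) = 16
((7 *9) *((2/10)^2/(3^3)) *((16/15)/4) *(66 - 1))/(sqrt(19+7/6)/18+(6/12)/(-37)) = 6.86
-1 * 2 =-2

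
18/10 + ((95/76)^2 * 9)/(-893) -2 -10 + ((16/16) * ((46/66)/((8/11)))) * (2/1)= -1778659/214320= -8.30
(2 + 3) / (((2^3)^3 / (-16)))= -5 / 32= -0.16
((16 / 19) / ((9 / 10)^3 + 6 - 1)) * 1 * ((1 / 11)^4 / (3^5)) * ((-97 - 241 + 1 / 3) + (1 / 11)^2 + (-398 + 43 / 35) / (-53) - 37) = -791170796800 / 52154282140532649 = -0.00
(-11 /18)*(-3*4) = 22 /3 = 7.33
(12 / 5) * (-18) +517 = 2369 / 5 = 473.80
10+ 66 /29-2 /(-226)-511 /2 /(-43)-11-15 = -2190723 /281822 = -7.77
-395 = -395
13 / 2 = 6.50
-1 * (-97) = 97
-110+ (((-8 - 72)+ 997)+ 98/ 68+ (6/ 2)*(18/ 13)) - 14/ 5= 1789647/ 2210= 809.80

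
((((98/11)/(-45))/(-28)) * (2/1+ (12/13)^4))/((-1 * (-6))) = 24773/7711470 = 0.00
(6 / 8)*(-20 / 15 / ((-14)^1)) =1 / 14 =0.07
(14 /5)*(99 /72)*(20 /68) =77 /68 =1.13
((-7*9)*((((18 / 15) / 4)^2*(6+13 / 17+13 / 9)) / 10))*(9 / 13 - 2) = 9891 / 1625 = 6.09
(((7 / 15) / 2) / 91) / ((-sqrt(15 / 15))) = -1 / 390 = -0.00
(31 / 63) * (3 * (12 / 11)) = 124 / 77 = 1.61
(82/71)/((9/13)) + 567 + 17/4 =1464379/2556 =572.92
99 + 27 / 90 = 993 / 10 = 99.30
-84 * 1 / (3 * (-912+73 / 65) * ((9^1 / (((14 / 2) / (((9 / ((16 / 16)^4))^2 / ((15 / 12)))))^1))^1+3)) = 63700 / 178864347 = 0.00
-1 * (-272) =272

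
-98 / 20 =-49 / 10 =-4.90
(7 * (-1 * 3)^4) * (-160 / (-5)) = 18144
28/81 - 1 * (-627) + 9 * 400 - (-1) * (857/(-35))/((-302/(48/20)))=9048732877/2140425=4227.54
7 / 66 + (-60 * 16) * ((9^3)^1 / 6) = -7698233 / 66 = -116639.89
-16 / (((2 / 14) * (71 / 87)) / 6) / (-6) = 9744 / 71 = 137.24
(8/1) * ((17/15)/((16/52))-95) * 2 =-21916/15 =-1461.07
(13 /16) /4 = 13 /64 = 0.20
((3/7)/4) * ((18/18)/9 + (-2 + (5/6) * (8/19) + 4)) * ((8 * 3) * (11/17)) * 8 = 74096/2261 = 32.77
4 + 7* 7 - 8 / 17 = 893 / 17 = 52.53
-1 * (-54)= 54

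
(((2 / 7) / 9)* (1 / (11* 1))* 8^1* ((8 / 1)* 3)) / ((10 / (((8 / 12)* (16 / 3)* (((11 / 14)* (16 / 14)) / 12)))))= 2048 / 138915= 0.01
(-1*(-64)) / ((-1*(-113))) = 64 / 113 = 0.57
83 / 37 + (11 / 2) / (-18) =2581 / 1332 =1.94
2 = 2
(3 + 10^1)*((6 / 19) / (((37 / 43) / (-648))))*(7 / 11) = -1967.38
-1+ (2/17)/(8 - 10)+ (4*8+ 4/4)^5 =665301663/17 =39135391.94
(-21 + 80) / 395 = 59 / 395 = 0.15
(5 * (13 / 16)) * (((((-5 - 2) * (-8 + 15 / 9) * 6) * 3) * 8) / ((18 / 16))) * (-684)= -15768480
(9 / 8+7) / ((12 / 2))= 65 / 48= 1.35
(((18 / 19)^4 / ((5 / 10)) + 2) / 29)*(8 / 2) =1882376 / 3779309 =0.50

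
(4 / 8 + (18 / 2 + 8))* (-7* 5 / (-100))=49 / 8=6.12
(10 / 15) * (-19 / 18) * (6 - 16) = 190 / 27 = 7.04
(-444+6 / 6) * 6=-2658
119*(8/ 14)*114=7752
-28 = -28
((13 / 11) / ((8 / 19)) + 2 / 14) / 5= 1817 / 3080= 0.59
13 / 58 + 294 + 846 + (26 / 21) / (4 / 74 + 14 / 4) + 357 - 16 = 474598045 / 320334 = 1481.57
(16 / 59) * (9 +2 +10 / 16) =3.15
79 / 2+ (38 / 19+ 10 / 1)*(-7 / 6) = 51 / 2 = 25.50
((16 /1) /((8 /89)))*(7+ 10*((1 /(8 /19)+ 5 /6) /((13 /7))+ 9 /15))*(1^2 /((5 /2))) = 420347 /195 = 2155.63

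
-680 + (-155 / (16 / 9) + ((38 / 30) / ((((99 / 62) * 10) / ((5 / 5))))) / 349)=-31808504951 / 41461200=-767.19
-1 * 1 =-1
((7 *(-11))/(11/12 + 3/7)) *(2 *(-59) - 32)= 970200/113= 8585.84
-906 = -906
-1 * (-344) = 344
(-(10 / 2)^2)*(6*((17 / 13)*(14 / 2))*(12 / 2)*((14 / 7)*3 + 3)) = -963900 / 13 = -74146.15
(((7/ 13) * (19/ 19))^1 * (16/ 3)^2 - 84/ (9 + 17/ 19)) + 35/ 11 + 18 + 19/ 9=1821917/ 60489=30.12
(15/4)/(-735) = -1/196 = -0.01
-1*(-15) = 15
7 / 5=1.40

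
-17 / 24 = -0.71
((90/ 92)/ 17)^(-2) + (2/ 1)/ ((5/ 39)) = 643114/ 2025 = 317.59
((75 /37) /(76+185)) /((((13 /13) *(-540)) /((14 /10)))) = -7 /347652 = -0.00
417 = 417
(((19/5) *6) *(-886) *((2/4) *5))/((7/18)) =-909036/7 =-129862.29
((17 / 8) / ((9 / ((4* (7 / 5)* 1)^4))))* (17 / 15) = 22204448 / 84375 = 263.16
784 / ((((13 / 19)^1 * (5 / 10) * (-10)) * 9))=-14896 / 585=-25.46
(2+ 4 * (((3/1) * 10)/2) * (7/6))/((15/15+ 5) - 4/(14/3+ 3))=13.14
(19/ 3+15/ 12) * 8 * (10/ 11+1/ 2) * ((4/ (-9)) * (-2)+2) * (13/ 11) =953498/ 3267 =291.86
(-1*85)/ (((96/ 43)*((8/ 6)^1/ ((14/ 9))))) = -25585/ 576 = -44.42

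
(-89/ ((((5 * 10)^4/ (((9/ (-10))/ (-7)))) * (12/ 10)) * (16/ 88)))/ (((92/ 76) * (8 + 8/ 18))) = -0.00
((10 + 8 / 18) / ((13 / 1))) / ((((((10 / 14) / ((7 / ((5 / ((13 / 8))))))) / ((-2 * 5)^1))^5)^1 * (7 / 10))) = -54169350367769 / 1440000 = -37617604.42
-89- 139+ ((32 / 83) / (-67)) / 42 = -26626084 / 116781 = -228.00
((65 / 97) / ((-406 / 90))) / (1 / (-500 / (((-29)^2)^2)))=1462500 / 13927070171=0.00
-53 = -53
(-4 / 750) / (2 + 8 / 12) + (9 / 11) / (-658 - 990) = -5657 / 2266000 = -0.00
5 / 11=0.45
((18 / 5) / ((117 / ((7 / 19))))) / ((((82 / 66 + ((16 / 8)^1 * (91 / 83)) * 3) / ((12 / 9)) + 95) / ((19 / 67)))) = 7304 / 229173165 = 0.00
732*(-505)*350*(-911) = 117866091000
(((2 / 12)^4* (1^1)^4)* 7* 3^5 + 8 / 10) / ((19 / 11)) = 1859 / 1520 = 1.22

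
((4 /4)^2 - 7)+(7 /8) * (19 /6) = -155 /48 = -3.23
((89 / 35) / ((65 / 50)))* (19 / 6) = 1691 / 273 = 6.19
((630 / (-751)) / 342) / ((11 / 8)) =-280 / 156959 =-0.00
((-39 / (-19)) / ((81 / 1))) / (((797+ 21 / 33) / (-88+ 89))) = 143 / 4501062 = 0.00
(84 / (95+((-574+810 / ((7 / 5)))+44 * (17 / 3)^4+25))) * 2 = 23814 / 6448775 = 0.00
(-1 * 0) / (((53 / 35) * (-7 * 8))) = 0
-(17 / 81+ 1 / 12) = -95 / 324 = -0.29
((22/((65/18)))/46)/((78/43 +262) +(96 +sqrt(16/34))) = 93307764/253495472555 - 61017 * sqrt(34)/506990945110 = 0.00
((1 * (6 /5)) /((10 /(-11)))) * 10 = -66 /5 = -13.20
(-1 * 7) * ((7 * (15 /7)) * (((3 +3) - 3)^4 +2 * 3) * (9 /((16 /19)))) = -1562085 /16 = -97630.31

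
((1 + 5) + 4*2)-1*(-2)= 16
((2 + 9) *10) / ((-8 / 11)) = -605 / 4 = -151.25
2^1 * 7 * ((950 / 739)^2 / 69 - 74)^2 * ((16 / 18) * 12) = 3481258099554116347648 / 4259878278473403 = 817220.09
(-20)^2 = 400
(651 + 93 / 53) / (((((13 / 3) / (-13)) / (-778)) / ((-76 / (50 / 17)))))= -39368002.52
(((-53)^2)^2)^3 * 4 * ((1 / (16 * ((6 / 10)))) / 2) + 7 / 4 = 102345605053484615551.96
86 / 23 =3.74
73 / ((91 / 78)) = 438 / 7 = 62.57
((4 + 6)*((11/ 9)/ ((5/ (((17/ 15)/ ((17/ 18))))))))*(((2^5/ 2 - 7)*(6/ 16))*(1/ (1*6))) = 33/ 20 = 1.65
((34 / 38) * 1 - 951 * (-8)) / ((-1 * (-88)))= 144569 / 1672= 86.46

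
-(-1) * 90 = 90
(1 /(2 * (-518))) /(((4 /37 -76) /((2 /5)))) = 1 /196560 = 0.00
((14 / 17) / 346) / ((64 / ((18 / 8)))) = 63 / 752896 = 0.00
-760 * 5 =-3800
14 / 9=1.56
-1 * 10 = -10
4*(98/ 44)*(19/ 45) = 1862/ 495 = 3.76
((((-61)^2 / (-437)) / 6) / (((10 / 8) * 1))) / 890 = -3721 / 2916975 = -0.00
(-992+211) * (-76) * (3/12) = 14839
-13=-13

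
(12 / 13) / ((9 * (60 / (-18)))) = -2 / 65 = -0.03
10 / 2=5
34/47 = 0.72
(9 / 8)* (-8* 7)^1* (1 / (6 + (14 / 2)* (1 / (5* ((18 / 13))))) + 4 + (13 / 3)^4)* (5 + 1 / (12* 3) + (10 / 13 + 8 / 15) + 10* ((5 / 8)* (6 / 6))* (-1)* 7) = 1117606999915 / 1328886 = 841010.44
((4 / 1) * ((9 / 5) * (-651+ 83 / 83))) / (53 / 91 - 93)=42588 / 841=50.64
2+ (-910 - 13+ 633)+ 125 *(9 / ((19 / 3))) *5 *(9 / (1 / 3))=23692.26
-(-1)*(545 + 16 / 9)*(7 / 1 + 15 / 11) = 452732 / 99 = 4573.05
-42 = -42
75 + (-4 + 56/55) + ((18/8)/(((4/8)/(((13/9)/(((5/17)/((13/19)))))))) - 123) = -74949/2090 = -35.86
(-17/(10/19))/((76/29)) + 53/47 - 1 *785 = -1496851/1880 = -796.20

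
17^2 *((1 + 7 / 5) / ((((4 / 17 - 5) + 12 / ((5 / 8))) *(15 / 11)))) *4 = 864688 / 6135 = 140.94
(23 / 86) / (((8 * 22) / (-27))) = -621 / 15136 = -0.04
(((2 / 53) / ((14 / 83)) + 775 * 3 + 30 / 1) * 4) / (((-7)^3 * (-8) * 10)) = 218447 / 636265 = 0.34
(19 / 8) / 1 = 19 / 8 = 2.38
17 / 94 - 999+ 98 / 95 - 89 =-9705013 / 8930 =-1086.79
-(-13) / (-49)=-13 / 49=-0.27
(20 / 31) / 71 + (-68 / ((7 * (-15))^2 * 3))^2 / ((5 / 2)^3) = 0.01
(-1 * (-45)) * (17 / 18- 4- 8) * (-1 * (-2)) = -995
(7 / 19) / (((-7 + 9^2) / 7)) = 49 / 1406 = 0.03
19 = 19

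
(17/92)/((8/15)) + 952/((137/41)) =28762487/100832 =285.25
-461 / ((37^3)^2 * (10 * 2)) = -461 / 51314528180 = -0.00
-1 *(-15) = 15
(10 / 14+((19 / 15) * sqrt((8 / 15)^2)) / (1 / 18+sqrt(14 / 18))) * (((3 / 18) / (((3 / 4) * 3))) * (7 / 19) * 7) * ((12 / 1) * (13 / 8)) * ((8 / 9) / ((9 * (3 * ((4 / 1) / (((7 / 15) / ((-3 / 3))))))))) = -285376 * sqrt(7) / 68617125 - 12420226 / 1303725375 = -0.02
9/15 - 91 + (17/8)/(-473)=-90.40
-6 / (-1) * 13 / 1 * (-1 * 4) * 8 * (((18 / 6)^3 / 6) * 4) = -44928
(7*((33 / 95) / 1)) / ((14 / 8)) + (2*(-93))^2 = 3286752 / 95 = 34597.39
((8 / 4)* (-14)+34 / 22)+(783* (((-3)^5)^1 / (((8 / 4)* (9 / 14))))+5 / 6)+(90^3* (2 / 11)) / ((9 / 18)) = 117078.29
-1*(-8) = 8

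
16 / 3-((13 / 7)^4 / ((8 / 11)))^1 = -635185 / 57624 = -11.02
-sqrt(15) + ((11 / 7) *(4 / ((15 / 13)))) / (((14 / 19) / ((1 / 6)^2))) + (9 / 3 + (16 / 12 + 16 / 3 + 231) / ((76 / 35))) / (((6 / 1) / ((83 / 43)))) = 1572986351 / 43235640- sqrt(15) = 32.51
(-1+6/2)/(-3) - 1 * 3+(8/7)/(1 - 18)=-1333/357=-3.73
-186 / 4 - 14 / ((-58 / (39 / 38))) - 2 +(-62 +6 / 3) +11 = -53586 / 551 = -97.25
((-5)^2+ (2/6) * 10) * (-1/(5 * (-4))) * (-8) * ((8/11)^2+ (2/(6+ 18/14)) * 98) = -338552/1089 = -310.88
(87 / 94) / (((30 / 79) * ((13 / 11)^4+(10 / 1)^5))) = 33542531 / 1376280847340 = 0.00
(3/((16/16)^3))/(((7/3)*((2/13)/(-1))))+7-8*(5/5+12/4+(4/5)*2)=-3231/70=-46.16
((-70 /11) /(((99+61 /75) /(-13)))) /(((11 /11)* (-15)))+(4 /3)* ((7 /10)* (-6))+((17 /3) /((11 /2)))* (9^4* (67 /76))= 2451299667 /411730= 5953.66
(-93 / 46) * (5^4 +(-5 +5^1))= -1263.59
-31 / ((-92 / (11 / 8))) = 341 / 736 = 0.46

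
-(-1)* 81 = 81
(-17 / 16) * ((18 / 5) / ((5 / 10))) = -153 / 20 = -7.65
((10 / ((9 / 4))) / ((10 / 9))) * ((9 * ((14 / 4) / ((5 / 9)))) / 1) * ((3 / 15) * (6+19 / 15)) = 41202 / 125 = 329.62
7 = 7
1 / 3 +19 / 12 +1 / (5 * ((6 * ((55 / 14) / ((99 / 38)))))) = 11051 / 5700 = 1.94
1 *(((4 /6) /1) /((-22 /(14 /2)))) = -0.21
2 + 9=11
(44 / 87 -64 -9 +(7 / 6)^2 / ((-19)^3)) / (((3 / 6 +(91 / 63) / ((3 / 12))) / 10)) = -2595589885 / 22476943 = -115.48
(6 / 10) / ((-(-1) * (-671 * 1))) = -3 / 3355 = -0.00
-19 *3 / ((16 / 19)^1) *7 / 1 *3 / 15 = -7581 / 80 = -94.76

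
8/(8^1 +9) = 8/17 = 0.47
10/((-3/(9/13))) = -2.31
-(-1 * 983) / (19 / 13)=672.58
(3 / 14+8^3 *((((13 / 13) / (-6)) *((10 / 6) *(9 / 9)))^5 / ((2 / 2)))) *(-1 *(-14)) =-522853 / 59049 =-8.85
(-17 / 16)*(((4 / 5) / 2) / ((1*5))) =-17 / 200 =-0.08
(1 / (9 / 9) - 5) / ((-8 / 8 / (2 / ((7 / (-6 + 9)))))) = 24 / 7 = 3.43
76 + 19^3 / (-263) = 13129 / 263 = 49.92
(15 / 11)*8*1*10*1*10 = 12000 / 11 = 1090.91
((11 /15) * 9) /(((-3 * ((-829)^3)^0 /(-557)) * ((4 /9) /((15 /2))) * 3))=55143 /8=6892.88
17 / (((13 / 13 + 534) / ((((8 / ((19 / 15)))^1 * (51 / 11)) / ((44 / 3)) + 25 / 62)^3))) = 136071366556975675 / 309867308570541304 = 0.44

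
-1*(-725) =725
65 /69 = 0.94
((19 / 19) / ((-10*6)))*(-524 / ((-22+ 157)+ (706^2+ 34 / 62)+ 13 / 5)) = 4061 / 231836979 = 0.00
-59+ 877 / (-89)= -6128 / 89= -68.85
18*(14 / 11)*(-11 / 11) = -22.91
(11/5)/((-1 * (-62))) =11/310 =0.04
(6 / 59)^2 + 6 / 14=10695 / 24367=0.44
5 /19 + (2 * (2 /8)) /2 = 39 /76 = 0.51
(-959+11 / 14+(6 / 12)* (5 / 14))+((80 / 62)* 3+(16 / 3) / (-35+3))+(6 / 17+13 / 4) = -10521712 / 11067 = -950.73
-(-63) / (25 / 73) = 4599 / 25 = 183.96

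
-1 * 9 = -9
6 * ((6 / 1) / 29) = 36 / 29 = 1.24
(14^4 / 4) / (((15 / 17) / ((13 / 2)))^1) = 1061242 / 15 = 70749.47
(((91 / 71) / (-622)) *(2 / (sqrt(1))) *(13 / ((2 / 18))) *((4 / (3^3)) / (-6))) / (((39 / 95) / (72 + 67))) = 2403310 / 596187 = 4.03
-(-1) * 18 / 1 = 18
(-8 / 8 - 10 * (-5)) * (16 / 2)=392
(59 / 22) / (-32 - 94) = -59 / 2772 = -0.02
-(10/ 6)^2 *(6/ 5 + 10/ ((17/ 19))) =-5260/ 153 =-34.38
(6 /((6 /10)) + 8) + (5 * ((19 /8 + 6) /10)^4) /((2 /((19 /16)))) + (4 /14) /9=321916475837 /16515072000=19.49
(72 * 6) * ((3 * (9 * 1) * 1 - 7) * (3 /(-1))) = -25920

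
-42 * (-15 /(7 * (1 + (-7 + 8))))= 45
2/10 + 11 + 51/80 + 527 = 43107/80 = 538.84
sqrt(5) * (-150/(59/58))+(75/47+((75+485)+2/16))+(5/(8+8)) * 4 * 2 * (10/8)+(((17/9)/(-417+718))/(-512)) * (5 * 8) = 4602738709/8148672 - 8700 * sqrt(5)/59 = 235.12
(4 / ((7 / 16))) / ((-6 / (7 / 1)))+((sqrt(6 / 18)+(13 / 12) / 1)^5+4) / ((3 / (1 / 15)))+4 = -72078659 / 11197440+226229 *sqrt(3) / 2799360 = -6.30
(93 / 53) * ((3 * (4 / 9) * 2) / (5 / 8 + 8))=1984 / 3657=0.54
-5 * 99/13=-495/13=-38.08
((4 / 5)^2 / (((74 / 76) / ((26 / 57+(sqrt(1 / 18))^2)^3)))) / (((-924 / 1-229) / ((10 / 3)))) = -8575000 / 33681158127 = -0.00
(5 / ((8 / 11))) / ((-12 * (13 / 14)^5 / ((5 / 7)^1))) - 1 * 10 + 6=-5115791 / 1113879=-4.59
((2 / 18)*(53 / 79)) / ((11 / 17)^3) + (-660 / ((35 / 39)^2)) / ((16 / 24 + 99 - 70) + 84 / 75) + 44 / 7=-2147509735279 / 107069967081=-20.06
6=6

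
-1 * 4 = -4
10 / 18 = 5 / 9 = 0.56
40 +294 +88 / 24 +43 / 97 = 98390 / 291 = 338.11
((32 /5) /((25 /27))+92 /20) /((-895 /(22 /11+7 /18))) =-61877 /2013750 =-0.03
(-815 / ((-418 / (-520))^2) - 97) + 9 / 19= -59310366 / 43681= -1357.81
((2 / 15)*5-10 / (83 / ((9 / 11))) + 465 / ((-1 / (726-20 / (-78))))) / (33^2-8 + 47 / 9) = -2254648566 / 7251959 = -310.90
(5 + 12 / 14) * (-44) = -1804 / 7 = -257.71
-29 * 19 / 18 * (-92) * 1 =25346 / 9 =2816.22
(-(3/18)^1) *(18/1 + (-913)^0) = -3.17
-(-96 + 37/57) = 5435/57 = 95.35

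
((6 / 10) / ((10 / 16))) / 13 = 24 / 325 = 0.07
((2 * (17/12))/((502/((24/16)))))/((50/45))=153/20080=0.01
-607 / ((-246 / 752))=228232 / 123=1855.54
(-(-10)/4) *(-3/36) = -5/24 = -0.21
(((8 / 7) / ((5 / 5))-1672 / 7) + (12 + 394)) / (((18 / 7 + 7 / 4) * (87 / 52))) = 245024 / 10527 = 23.28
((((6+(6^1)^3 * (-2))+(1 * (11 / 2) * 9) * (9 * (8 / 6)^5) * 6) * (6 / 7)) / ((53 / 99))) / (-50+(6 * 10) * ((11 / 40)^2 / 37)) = -347.90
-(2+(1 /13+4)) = -79 /13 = -6.08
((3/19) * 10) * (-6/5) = -36/19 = -1.89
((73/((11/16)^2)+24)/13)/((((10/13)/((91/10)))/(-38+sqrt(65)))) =-18666284/3025+491218 * sqrt(65)/3025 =-4861.47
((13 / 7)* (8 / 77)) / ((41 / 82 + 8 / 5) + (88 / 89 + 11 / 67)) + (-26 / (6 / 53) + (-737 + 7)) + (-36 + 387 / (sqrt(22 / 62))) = -24021274433 / 24127257 + 387* sqrt(341) / 11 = -345.93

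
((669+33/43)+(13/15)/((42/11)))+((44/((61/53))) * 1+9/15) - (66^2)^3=-136584824690615377/1652490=-82653949307.18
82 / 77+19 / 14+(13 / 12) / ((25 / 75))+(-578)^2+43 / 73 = 7511685431 / 22484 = 334090.26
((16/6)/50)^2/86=8/241875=0.00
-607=-607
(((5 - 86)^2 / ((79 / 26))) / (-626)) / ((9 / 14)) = -132678 / 24727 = -5.37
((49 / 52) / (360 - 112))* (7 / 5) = 343 / 64480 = 0.01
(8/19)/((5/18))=1.52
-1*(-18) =18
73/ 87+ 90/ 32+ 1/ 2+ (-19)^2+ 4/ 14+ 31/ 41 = 146295725/ 399504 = 366.19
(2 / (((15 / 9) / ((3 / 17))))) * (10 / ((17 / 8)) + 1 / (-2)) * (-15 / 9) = -429 / 289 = -1.48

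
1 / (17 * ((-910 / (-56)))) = 4 / 1105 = 0.00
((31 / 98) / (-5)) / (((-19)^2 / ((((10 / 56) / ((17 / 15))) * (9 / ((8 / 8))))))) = -4185 / 16839928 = -0.00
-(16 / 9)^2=-3.16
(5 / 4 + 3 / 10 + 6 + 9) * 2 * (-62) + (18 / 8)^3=-653059 / 320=-2040.81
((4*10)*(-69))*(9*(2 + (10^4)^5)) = -2484000000000000000049680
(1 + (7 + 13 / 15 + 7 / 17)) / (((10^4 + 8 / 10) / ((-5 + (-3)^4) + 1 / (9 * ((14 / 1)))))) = 1618513 / 22951836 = 0.07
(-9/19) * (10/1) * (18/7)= -1620/133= -12.18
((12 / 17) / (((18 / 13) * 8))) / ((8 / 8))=13 / 204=0.06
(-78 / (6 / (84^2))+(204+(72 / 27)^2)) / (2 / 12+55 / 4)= -3294608 / 501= -6576.06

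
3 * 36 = 108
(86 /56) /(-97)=-43 /2716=-0.02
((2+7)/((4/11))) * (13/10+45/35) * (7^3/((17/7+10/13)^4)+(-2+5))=44831174684923/111546894060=401.90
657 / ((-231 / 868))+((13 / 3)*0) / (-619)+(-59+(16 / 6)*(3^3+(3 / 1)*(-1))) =-27101 / 11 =-2463.73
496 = 496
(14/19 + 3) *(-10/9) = -710/171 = -4.15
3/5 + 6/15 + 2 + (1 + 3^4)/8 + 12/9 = 175/12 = 14.58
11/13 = 0.85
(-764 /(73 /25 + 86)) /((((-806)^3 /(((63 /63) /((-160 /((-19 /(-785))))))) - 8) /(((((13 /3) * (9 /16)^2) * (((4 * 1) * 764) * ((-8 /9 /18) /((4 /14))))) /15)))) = 1276835 /10653928537050576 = 0.00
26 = 26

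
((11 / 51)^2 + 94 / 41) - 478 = -50724943 / 106641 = -475.66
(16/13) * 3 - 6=-30/13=-2.31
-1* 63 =-63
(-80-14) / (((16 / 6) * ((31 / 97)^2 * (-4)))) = 1326669 / 15376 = 86.28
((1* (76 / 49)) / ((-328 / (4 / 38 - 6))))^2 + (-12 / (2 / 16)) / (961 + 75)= -280040 / 3047653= -0.09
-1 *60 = -60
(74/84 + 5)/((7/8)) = 988/147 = 6.72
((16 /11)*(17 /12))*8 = 16.48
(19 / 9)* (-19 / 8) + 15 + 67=76.99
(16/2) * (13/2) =52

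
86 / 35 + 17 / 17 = 121 / 35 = 3.46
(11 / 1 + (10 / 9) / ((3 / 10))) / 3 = 4.90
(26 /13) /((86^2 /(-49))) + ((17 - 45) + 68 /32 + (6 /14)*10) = -2236813 /103544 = -21.60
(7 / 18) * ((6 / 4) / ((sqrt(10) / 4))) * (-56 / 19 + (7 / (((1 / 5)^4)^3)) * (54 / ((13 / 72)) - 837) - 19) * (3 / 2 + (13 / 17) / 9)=-25696486450808789 * sqrt(10) / 75582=-1075116099709.09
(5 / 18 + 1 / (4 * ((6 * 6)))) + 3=473 / 144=3.28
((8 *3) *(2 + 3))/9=40/3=13.33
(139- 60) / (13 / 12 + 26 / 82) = 38868 / 689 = 56.41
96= 96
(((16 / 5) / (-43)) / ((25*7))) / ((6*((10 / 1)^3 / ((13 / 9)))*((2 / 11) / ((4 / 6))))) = -143 / 380953125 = -0.00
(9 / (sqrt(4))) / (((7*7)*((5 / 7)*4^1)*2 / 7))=9 / 80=0.11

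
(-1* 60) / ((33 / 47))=-940 / 11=-85.45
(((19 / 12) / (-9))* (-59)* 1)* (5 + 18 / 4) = 21299 / 216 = 98.61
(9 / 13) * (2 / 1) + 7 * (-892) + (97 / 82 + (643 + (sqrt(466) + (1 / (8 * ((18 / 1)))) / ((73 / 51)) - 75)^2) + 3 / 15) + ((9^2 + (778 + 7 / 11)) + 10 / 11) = 486836072840963 / 359930039040 - 262783 * sqrt(466) / 1752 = -1885.26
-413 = -413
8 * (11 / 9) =88 / 9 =9.78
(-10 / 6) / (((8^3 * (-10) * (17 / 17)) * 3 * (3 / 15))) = 5 / 9216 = 0.00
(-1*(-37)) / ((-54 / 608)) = -11248 / 27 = -416.59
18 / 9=2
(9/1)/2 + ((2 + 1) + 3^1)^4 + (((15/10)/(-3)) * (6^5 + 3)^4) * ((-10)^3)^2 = -3661803925891280997399/2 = -1830901962945640498699.50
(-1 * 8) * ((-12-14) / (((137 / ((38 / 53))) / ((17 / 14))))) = 67184 / 50827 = 1.32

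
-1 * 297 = -297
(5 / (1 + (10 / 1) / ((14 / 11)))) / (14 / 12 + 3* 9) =105 / 5239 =0.02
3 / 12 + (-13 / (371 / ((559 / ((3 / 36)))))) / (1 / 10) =-3487789 / 1484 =-2350.26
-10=-10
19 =19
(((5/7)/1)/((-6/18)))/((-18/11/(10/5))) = 2.62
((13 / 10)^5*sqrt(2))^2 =137858491849 / 5000000000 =27.57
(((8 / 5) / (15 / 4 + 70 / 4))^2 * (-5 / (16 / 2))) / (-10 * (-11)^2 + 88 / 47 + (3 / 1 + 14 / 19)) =0.00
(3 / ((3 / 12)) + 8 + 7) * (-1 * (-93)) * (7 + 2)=22599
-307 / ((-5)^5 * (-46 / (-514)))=78899 / 71875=1.10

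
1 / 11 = 0.09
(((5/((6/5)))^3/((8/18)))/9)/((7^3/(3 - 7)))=-15625/74088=-0.21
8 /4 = 2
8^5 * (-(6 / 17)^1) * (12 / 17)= -2359296 / 289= -8163.65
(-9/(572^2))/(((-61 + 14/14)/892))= 669/1635920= 0.00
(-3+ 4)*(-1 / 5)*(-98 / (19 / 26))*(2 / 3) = 5096 / 285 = 17.88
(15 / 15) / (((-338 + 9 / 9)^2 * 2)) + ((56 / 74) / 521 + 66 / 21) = 96372516959 / 30649774582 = 3.14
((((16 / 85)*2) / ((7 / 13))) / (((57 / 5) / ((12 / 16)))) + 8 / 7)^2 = 147456 / 104329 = 1.41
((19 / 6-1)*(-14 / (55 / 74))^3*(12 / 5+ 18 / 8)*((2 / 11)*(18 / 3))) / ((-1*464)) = 42010281222 / 265368125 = 158.31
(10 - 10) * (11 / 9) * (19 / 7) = 0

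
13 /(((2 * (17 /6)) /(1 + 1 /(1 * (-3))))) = 26 /17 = 1.53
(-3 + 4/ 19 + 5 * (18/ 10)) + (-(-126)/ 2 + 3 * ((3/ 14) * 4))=9547/ 133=71.78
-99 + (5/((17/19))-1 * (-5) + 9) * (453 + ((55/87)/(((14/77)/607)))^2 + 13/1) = 4990393530505/57188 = 87262949.05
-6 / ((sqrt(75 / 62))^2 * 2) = -62 / 25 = -2.48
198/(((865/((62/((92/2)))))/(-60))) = -73656/3979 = -18.51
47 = 47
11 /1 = 11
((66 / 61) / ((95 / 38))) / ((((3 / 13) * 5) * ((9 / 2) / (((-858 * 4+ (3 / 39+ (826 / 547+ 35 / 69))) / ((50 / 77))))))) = -5701713099544 / 12950566875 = -440.27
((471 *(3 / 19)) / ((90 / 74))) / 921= 5809 / 87495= 0.07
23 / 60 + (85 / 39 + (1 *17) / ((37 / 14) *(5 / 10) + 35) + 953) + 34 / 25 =1265766461 / 1322100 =957.39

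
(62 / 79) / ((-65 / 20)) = -248 / 1027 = -0.24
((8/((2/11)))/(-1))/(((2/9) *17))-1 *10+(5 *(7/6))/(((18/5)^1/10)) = -5.44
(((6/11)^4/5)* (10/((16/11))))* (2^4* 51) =132192/1331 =99.32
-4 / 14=-2 / 7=-0.29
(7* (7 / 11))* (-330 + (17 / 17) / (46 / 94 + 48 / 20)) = -1566845 / 1067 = -1468.46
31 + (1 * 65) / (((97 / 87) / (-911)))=-5148698 / 97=-53079.36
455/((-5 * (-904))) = 91/904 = 0.10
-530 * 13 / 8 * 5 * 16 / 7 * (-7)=68900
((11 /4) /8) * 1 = 11 /32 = 0.34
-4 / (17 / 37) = -148 / 17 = -8.71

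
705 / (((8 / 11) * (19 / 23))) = 178365 / 152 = 1173.45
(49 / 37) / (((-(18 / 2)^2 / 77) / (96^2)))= -3863552 / 333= -11602.26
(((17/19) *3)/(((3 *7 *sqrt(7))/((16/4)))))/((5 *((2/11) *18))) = 187 *sqrt(7)/41895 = 0.01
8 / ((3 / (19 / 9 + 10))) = 872 / 27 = 32.30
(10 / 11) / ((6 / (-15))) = -2.27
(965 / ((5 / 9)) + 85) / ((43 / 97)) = 4110.09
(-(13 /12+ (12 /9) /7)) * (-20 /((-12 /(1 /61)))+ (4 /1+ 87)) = -891203 /7686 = -115.95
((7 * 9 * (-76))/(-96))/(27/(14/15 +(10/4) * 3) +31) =1.46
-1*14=-14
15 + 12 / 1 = 27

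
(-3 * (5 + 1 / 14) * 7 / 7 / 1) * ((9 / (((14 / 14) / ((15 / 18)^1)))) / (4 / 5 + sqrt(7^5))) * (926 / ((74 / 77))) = 27120225 / 5181961 - 6644455125 * sqrt(7) / 20727844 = -842.88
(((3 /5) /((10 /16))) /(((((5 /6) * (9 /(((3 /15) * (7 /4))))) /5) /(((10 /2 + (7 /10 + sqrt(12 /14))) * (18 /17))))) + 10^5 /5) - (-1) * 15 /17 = 72 * sqrt(42) /2125 + 212523739 /10625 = 20002.45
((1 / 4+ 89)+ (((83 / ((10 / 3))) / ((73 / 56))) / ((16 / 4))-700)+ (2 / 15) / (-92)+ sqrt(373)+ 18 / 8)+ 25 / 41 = -622768897 / 1032585+ sqrt(373) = -583.80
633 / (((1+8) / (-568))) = -119848 / 3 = -39949.33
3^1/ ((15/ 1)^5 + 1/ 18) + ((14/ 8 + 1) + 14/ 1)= 915806533/ 54675004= 16.75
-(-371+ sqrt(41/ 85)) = 370.31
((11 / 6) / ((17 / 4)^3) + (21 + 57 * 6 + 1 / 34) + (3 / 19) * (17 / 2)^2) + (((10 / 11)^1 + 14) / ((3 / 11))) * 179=3793545357 / 373388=10159.79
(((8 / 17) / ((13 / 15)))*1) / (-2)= -60 / 221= -0.27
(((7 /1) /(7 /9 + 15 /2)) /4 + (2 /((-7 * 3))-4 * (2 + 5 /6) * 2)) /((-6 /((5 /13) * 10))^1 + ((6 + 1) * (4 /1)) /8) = -3528025 /303513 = -11.62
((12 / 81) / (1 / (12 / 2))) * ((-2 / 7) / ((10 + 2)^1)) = -4 / 189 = -0.02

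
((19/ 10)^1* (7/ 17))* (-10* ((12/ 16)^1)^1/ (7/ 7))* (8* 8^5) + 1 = -26148847/ 17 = -1538167.47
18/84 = 3/14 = 0.21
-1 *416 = -416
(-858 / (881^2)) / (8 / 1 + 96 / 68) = -7293 / 62092880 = -0.00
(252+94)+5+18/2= 360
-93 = -93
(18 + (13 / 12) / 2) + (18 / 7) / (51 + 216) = 277379 / 14952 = 18.55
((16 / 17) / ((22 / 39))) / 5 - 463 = -432593 / 935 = -462.67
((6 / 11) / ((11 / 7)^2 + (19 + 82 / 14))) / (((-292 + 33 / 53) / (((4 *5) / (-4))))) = 77910 / 227459947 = 0.00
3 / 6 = 1 / 2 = 0.50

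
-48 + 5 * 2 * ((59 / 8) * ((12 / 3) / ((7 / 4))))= 844 / 7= 120.57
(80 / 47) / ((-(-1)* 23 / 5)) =400 / 1081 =0.37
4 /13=0.31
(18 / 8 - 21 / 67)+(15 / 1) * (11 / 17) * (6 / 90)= 11771 / 4556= 2.58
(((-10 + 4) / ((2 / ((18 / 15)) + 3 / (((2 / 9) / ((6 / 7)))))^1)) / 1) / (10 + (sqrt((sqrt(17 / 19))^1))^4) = -133 / 3197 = -0.04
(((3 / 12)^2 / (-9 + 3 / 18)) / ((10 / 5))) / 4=-3 / 3392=-0.00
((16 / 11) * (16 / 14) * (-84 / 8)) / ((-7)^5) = 192 / 184877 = 0.00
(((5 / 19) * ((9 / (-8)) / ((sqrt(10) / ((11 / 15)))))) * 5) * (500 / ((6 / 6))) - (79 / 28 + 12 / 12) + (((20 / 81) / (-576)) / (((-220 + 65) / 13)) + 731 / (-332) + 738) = 153773908697 / 210080304 - 4125 * sqrt(10) / 76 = 560.34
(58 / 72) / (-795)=-29 / 28620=-0.00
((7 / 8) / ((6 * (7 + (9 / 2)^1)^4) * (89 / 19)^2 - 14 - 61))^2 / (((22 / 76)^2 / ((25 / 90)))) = 23052481690 / 48153162125824157732121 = 0.00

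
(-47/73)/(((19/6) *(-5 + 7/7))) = 141/2774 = 0.05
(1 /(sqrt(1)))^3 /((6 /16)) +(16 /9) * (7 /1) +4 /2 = 154 /9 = 17.11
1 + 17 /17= 2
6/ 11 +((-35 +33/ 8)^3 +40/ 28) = -1160252347/ 39424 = -29430.10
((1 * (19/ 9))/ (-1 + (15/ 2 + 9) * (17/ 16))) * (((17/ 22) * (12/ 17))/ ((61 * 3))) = 0.00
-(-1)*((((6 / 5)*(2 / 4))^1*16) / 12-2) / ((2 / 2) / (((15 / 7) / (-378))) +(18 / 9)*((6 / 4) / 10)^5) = 640000 / 94079919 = 0.01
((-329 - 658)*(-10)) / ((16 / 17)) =83895 / 8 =10486.88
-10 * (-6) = 60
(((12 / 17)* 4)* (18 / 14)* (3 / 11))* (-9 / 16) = -729 / 1309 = -0.56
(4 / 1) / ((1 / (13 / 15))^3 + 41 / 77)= 169169 / 87488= 1.93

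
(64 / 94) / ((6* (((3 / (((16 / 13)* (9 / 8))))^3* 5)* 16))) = 72 / 516295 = 0.00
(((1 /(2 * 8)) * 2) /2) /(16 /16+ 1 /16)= 1 /17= 0.06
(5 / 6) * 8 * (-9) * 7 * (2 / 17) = -840 / 17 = -49.41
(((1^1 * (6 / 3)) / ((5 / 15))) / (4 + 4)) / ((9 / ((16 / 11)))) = 4 / 33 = 0.12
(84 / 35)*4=48 / 5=9.60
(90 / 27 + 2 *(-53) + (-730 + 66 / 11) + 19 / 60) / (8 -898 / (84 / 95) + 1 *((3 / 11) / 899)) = 3432145563 / 4184924650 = 0.82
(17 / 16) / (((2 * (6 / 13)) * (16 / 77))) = 17017 / 3072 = 5.54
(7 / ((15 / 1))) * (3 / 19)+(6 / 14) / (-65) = 116 / 1729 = 0.07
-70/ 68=-35/ 34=-1.03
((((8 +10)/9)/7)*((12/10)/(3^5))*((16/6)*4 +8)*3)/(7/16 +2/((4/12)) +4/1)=512/67635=0.01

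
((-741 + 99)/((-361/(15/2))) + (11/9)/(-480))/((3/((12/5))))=20796829/1949400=10.67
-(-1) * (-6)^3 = -216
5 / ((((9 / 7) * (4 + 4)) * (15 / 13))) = 91 / 216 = 0.42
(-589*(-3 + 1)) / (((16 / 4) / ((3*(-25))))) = -44175 / 2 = -22087.50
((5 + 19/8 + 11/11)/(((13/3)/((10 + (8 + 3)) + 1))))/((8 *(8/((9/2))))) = 19899/6656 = 2.99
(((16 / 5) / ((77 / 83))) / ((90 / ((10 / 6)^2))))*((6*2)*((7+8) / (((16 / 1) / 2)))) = 1660 / 693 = 2.40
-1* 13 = -13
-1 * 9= -9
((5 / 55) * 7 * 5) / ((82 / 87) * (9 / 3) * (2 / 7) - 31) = -7105 / 67419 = -0.11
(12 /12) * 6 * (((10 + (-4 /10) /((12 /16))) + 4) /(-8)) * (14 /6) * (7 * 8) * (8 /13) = -158368 /195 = -812.14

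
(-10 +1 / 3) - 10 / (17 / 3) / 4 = -1031 / 102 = -10.11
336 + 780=1116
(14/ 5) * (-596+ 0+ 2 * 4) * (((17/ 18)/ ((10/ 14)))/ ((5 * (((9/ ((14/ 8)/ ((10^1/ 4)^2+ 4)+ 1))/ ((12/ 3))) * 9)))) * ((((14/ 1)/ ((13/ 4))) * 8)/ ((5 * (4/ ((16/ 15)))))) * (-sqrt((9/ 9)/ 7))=2674982912 * sqrt(7)/ 404746875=17.49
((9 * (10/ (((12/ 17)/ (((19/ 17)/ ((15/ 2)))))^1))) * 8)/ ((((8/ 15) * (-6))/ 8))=-380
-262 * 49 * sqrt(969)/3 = -12838 * sqrt(969)/3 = -133210.36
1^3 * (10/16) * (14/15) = 7/12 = 0.58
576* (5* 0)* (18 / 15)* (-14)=0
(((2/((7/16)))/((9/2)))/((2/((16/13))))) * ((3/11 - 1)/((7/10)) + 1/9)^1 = -329216/567567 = -0.58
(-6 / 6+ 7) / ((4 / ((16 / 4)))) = 6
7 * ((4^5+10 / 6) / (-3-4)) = -3077 / 3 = -1025.67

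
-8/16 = -1/2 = -0.50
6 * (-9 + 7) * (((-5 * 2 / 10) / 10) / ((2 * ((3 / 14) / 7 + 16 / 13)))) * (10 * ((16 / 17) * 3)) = 366912 / 27319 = 13.43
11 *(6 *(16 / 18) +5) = 341 / 3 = 113.67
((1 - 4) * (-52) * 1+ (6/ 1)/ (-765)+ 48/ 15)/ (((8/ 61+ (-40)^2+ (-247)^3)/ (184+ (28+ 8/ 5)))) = -881539304/ 390628122875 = -0.00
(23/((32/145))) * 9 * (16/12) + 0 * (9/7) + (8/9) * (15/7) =210425/168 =1252.53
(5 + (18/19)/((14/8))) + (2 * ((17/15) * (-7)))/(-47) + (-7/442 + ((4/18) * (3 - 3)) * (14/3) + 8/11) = 3004457153/455885430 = 6.59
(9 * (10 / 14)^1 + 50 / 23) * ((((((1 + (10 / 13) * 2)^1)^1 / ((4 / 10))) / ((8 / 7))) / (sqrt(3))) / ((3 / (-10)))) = -380875 * sqrt(3) / 7176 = -91.93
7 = 7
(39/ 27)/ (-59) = -13/ 531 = -0.02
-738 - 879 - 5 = -1622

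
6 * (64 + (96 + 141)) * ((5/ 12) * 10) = 7525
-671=-671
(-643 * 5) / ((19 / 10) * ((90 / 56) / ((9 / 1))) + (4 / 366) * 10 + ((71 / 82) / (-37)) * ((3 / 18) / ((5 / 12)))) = -249905422200 / 34140637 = -7319.88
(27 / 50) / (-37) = -27 / 1850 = -0.01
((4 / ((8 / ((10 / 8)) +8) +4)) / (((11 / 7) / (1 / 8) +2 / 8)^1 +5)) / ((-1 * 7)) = -20 / 11477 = -0.00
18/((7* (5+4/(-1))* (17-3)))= 9/49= 0.18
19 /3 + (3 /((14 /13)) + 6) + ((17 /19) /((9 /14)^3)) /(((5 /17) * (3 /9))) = 15988549 /323190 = 49.47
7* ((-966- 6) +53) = -6433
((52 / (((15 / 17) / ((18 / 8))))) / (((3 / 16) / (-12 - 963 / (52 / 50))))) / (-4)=829158 / 5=165831.60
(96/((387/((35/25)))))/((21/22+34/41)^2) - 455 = -759589604179/1669828245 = -454.89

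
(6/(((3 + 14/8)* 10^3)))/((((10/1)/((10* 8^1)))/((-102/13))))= -2448/30875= -0.08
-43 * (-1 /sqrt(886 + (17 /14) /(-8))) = 172 * sqrt(694505) /99215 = 1.44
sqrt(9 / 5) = 3 * sqrt(5) / 5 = 1.34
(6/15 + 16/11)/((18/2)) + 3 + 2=859/165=5.21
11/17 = 0.65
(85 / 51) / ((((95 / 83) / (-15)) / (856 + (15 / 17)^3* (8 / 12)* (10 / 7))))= -12226396340 / 653429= -18711.13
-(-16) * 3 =48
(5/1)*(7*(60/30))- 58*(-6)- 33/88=3341/8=417.62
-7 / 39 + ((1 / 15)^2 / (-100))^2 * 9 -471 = -344549999987 / 731250000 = -471.18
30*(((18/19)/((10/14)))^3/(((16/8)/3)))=18003384/171475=104.99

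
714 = 714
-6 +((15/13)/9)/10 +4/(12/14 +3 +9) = -6641/1170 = -5.68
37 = 37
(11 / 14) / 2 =11 / 28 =0.39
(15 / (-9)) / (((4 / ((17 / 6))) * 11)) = -85 / 792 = -0.11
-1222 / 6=-611 / 3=-203.67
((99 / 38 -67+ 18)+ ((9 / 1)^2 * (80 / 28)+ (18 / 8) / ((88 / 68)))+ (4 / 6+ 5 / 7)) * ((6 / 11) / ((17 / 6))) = 19819329 / 547162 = 36.22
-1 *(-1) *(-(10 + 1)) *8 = -88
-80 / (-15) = 16 / 3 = 5.33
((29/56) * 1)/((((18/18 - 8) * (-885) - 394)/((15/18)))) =145/1949136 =0.00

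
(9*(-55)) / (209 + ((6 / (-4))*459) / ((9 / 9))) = 990 / 959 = 1.03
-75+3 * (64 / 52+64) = 1569 / 13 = 120.69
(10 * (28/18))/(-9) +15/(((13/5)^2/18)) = 523090/13689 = 38.21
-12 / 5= -2.40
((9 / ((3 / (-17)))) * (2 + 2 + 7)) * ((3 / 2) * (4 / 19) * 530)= -93893.68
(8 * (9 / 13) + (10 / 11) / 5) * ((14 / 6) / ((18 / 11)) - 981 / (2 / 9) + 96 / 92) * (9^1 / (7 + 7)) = -1120607239 / 69069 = -16224.46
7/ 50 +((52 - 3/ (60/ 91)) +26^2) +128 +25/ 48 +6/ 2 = 1026133/ 1200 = 855.11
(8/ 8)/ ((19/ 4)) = 4/ 19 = 0.21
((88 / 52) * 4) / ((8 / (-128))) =-108.31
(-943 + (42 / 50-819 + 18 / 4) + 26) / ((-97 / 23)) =1990259 / 4850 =410.36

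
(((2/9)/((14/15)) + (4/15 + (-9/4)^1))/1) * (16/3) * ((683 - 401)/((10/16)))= -2204864/525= -4199.74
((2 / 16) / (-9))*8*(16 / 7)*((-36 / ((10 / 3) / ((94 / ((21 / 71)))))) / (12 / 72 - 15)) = -1281408 / 21805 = -58.77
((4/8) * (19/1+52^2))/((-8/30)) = -40845/8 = -5105.62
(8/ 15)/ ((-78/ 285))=-76/ 39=-1.95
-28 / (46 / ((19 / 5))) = -266 / 115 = -2.31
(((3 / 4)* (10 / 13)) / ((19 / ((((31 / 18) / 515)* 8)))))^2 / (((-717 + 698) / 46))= -176824 / 110678806251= -0.00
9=9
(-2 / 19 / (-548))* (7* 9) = 63 / 5206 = 0.01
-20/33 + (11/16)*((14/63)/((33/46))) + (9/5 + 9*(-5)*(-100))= 26738357/5940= 4501.41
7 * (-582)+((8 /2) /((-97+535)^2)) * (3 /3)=-195393113 /47961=-4074.00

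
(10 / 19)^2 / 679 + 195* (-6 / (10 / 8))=-229431284 / 245119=-936.00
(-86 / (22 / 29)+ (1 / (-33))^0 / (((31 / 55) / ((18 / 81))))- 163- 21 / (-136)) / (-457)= 115120751 / 190744488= 0.60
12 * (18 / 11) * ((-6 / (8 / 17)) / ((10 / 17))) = -23409 / 55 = -425.62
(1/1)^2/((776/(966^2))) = 233289/194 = 1202.52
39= 39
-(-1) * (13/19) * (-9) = -6.16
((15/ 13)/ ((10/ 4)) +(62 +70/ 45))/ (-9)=-7490/ 1053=-7.11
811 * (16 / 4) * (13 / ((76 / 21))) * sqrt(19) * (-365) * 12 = -969745140 * sqrt(19) / 19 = -222474792.96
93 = 93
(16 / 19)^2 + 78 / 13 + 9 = 5671 / 361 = 15.71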